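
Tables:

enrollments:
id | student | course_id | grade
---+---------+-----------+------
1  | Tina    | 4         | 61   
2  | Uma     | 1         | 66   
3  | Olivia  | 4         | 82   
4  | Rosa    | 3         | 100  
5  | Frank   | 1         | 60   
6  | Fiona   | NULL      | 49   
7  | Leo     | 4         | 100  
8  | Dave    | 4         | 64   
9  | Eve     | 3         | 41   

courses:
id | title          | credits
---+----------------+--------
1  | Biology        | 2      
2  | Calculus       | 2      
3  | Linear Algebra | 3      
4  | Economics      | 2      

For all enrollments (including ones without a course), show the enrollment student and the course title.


LEFT JOIN keeps every row from enrollments (the left table); where course_id has no match in courses, the course columns become NULL. Walk through each enrollment:
  - enrollment 1 (Tina): course_id=4 -> matches Economics
  - enrollment 2 (Uma): course_id=1 -> matches Biology
  - enrollment 3 (Olivia): course_id=4 -> matches Economics
  - enrollment 4 (Rosa): course_id=3 -> matches Linear Algebra
  - enrollment 5 (Frank): course_id=1 -> matches Biology
  - enrollment 6 (Fiona): course_id=NULL, no match -> kept with NULL
  - enrollment 7 (Leo): course_id=4 -> matches Economics
  - enrollment 8 (Dave): course_id=4 -> matches Economics
  - enrollment 9 (Eve): course_id=3 -> matches Linear Algebra
All 9 rows appear; 1 has NULL course.

SQL:
SELECT a.student, b.title AS course
FROM enrollments a
LEFT JOIN courses b ON a.course_id = b.id

Result:
student | course        
--------+---------------
Tina    | Economics     
Uma     | Biology       
Olivia  | Economics     
Rosa    | Linear Algebra
Frank   | Biology       
Fiona   | NULL          
Leo     | Economics     
Dave    | Economics     
Eve     | Linear Algebra


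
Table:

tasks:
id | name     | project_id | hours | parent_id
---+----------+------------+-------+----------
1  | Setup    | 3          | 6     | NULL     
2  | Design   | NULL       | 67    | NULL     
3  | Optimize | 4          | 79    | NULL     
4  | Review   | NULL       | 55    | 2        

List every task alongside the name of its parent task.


This is a self-join: tasks is joined to a second copy of itself, matching each row's parent_id to another row's id. Use LEFT JOIN so rows with parent_id=NULL are kept.
  - task 1 (Setup): parent_id=NULL -> NULL
  - task 2 (Design): parent_id=NULL -> NULL
  - task 3 (Optimize): parent_id=NULL -> NULL
  - task 4 (Review): parent_id=2 -> Design

SQL:
SELECT a.name AS item, b.name AS parent
FROM tasks a
LEFT JOIN tasks b ON a.parent_id = b.id

Result:
item     | parent
---------+-------
Setup    | NULL  
Design   | NULL  
Optimize | NULL  
Review   | Design


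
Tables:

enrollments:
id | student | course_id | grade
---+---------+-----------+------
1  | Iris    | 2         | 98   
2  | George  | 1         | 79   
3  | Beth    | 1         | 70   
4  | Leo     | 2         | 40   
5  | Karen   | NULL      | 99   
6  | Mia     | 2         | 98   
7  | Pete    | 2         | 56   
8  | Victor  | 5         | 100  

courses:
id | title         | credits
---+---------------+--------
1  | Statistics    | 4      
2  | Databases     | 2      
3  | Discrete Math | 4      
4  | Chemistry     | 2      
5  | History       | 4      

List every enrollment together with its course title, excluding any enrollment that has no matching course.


INNER JOIN keeps only enrollments rows whose course_id matches an id in courses. Walk through each enrollment:
  - enrollment 1 (Iris): course_id=2 -> matches Databases
  - enrollment 2 (George): course_id=1 -> matches Statistics
  - enrollment 3 (Beth): course_id=1 -> matches Statistics
  - enrollment 4 (Leo): course_id=2 -> matches Databases
  - enrollment 5 (Karen): course_id=NULL, no match -> dropped
  - enrollment 6 (Mia): course_id=2 -> matches Databases
  - enrollment 7 (Pete): course_id=2 -> matches Databases
  - enrollment 8 (Victor): course_id=5 -> matches History
So 1 of 8 rows is dropped.

SQL:
SELECT a.student, b.title AS course
FROM enrollments a
INNER JOIN courses b ON a.course_id = b.id

Result:
student | course    
--------+-----------
Iris    | Databases 
George  | Statistics
Beth    | Statistics
Leo     | Databases 
Mia     | Databases 
Pete    | Databases 
Victor  | History   


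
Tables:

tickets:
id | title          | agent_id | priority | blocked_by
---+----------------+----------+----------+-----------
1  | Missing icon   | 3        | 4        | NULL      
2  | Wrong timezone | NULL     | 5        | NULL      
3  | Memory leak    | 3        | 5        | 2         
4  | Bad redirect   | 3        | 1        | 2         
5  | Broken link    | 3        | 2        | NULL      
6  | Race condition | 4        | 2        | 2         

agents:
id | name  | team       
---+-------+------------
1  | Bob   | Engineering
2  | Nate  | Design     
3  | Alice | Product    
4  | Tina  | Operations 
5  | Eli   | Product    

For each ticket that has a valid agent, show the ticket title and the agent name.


INNER JOIN keeps only tickets rows whose agent_id matches an id in agents. Walk through each ticket:
  - ticket 1 (Missing icon): agent_id=3 -> matches Alice
  - ticket 2 (Wrong timezone): agent_id=NULL, no match -> dropped
  - ticket 3 (Memory leak): agent_id=3 -> matches Alice
  - ticket 4 (Bad redirect): agent_id=3 -> matches Alice
  - ticket 5 (Broken link): agent_id=3 -> matches Alice
  - ticket 6 (Race condition): agent_id=4 -> matches Tina
So 1 of 6 rows is dropped.

SQL:
SELECT a.title, b.name AS agent
FROM tickets a
INNER JOIN agents b ON a.agent_id = b.id

Result:
title          | agent
---------------+------
Missing icon   | Alice
Memory leak    | Alice
Bad redirect   | Alice
Broken link    | Alice
Race condition | Tina 


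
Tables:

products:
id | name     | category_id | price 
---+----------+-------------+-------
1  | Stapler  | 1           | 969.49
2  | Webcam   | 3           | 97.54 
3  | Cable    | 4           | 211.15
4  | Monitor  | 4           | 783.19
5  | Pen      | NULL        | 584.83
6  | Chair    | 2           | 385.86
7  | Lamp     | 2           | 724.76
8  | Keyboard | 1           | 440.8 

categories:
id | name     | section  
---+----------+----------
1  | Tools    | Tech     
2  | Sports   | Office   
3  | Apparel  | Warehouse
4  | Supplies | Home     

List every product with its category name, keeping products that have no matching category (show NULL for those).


LEFT JOIN keeps every row from products (the left table); where category_id has no match in categories, the category columns become NULL. Walk through each product:
  - product 1 (Stapler): category_id=1 -> matches Tools
  - product 2 (Webcam): category_id=3 -> matches Apparel
  - product 3 (Cable): category_id=4 -> matches Supplies
  - product 4 (Monitor): category_id=4 -> matches Supplies
  - product 5 (Pen): category_id=NULL, no match -> kept with NULL
  - product 6 (Chair): category_id=2 -> matches Sports
  - product 7 (Lamp): category_id=2 -> matches Sports
  - product 8 (Keyboard): category_id=1 -> matches Tools
All 8 rows appear; 1 has NULL category.

SQL:
SELECT a.name, b.name AS category
FROM products a
LEFT JOIN categories b ON a.category_id = b.id

Result:
name     | category
---------+---------
Stapler  | Tools   
Webcam   | Apparel 
Cable    | Supplies
Monitor  | Supplies
Pen      | NULL    
Chair    | Sports  
Lamp     | Sports  
Keyboard | Tools   


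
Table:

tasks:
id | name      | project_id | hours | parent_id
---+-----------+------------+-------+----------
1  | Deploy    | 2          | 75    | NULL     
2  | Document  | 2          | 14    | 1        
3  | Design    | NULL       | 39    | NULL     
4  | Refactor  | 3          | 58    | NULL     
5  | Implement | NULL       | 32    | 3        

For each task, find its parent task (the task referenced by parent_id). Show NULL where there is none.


This is a self-join: tasks is joined to a second copy of itself, matching each row's parent_id to another row's id. Use LEFT JOIN so rows with parent_id=NULL are kept.
  - task 1 (Deploy): parent_id=NULL -> NULL
  - task 2 (Document): parent_id=1 -> Deploy
  - task 3 (Design): parent_id=NULL -> NULL
  - task 4 (Refactor): parent_id=NULL -> NULL
  - task 5 (Implement): parent_id=3 -> Design

SQL:
SELECT a.name AS item, b.name AS parent
FROM tasks a
LEFT JOIN tasks b ON a.parent_id = b.id

Result:
item      | parent
----------+-------
Deploy    | NULL  
Document  | Deploy
Design    | NULL  
Refactor  | NULL  
Implement | Design


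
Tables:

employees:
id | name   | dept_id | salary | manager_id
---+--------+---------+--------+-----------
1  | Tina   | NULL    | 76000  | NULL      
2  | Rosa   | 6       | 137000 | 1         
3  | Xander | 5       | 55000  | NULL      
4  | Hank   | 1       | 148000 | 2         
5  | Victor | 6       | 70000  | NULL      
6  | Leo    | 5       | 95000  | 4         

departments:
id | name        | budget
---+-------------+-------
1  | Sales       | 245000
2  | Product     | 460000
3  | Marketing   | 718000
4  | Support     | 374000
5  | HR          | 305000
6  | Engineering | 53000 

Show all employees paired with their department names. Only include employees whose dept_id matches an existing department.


INNER JOIN keeps only employees rows whose dept_id matches an id in departments. Walk through each employee:
  - employee 1 (Tina): dept_id=NULL, no match -> dropped
  - employee 2 (Rosa): dept_id=6 -> matches Engineering
  - employee 3 (Xander): dept_id=5 -> matches HR
  - employee 4 (Hank): dept_id=1 -> matches Sales
  - employee 5 (Victor): dept_id=6 -> matches Engineering
  - employee 6 (Leo): dept_id=5 -> matches HR
So 1 of 6 rows is dropped.

SQL:
SELECT a.name, b.name AS department
FROM employees a
INNER JOIN departments b ON a.dept_id = b.id

Result:
name   | department 
-------+------------
Rosa   | Engineering
Xander | HR         
Hank   | Sales      
Victor | Engineering
Leo    | HR         


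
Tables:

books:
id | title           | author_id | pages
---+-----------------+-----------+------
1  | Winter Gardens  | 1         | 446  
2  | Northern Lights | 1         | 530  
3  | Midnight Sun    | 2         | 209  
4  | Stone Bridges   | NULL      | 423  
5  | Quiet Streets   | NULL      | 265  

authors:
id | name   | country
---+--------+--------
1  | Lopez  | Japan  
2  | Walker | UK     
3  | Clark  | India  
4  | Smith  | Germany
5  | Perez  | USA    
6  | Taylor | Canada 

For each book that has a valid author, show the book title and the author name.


INNER JOIN keeps only books rows whose author_id matches an id in authors. Walk through each book:
  - book 1 (Winter Gardens): author_id=1 -> matches Lopez
  - book 2 (Northern Lights): author_id=1 -> matches Lopez
  - book 3 (Midnight Sun): author_id=2 -> matches Walker
  - book 4 (Stone Bridges): author_id=NULL, no match -> dropped
  - book 5 (Quiet Streets): author_id=NULL, no match -> dropped
So 2 of 5 rows are dropped.

SQL:
SELECT a.title, b.name AS author
FROM books a
INNER JOIN authors b ON a.author_id = b.id

Result:
title           | author
----------------+-------
Winter Gardens  | Lopez 
Northern Lights | Lopez 
Midnight Sun    | Walker


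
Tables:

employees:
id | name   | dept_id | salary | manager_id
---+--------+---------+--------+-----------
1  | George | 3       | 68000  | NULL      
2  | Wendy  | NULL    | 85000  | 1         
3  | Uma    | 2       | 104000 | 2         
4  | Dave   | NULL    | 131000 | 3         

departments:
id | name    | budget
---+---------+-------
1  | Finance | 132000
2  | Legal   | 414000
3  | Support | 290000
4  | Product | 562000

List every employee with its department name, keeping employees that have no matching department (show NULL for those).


LEFT JOIN keeps every row from employees (the left table); where dept_id has no match in departments, the department columns become NULL. Walk through each employee:
  - employee 1 (George): dept_id=3 -> matches Support
  - employee 2 (Wendy): dept_id=NULL, no match -> kept with NULL
  - employee 3 (Uma): dept_id=2 -> matches Legal
  - employee 4 (Dave): dept_id=NULL, no match -> kept with NULL
All 4 rows appear; 2 have NULL department.

SQL:
SELECT a.name, b.name AS department
FROM employees a
LEFT JOIN departments b ON a.dept_id = b.id

Result:
name   | department
-------+-----------
George | Support   
Wendy  | NULL      
Uma    | Legal     
Dave   | NULL      


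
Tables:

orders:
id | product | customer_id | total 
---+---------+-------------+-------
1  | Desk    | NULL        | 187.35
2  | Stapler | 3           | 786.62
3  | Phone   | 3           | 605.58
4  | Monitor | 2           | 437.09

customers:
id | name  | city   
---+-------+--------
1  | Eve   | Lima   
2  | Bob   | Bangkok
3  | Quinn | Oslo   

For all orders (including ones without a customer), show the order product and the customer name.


LEFT JOIN keeps every row from orders (the left table); where customer_id has no match in customers, the customer columns become NULL. Walk through each order:
  - order 1 (Desk): customer_id=NULL, no match -> kept with NULL
  - order 2 (Stapler): customer_id=3 -> matches Quinn
  - order 3 (Phone): customer_id=3 -> matches Quinn
  - order 4 (Monitor): customer_id=2 -> matches Bob
All 4 rows appear; 1 has NULL customer.

SQL:
SELECT a.product, b.name AS customer
FROM orders a
LEFT JOIN customers b ON a.customer_id = b.id

Result:
product | customer
--------+---------
Desk    | NULL    
Stapler | Quinn   
Phone   | Quinn   
Monitor | Bob     


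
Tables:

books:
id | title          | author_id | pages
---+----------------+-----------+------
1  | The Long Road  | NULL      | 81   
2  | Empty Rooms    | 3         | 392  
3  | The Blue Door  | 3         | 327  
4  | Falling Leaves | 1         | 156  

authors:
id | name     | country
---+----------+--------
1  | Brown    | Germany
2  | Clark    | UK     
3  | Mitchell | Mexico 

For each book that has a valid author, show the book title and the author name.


INNER JOIN keeps only books rows whose author_id matches an id in authors. Walk through each book:
  - book 1 (The Long Road): author_id=NULL, no match -> dropped
  - book 2 (Empty Rooms): author_id=3 -> matches Mitchell
  - book 3 (The Blue Door): author_id=3 -> matches Mitchell
  - book 4 (Falling Leaves): author_id=1 -> matches Brown
So 1 of 4 rows is dropped.

SQL:
SELECT a.title, b.name AS author
FROM books a
INNER JOIN authors b ON a.author_id = b.id

Result:
title          | author  
---------------+---------
Empty Rooms    | Mitchell
The Blue Door  | Mitchell
Falling Leaves | Brown   


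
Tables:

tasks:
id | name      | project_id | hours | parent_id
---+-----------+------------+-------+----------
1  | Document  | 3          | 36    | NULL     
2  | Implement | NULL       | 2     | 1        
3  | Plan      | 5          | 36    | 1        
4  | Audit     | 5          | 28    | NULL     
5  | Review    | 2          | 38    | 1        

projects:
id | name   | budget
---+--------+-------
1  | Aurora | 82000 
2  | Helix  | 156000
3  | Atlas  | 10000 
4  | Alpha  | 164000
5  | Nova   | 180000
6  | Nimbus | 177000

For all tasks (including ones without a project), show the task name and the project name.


LEFT JOIN keeps every row from tasks (the left table); where project_id has no match in projects, the project columns become NULL. Walk through each task:
  - task 1 (Document): project_id=3 -> matches Atlas
  - task 2 (Implement): project_id=NULL, no match -> kept with NULL
  - task 3 (Plan): project_id=5 -> matches Nova
  - task 4 (Audit): project_id=5 -> matches Nova
  - task 5 (Review): project_id=2 -> matches Helix
All 5 rows appear; 1 has NULL project.

SQL:
SELECT a.name, b.name AS project
FROM tasks a
LEFT JOIN projects b ON a.project_id = b.id

Result:
name      | project
----------+--------
Document  | Atlas  
Implement | NULL   
Plan      | Nova   
Audit     | Nova   
Review    | Helix  


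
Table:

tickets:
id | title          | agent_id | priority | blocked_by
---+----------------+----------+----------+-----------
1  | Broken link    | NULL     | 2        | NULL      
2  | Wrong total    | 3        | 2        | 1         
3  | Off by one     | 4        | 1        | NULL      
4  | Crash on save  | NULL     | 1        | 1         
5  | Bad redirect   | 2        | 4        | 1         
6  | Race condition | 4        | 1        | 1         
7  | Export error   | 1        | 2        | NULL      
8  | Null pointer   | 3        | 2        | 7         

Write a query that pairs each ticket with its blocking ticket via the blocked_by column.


This is a self-join: tickets is joined to a second copy of itself, matching each row's blocked_by to another row's id. Use LEFT JOIN so rows with blocked_by=NULL are kept.
  - ticket 1 (Broken link): blocked_by=NULL -> NULL
  - ticket 2 (Wrong total): blocked_by=1 -> Broken link
  - ticket 3 (Off by one): blocked_by=NULL -> NULL
  - ticket 4 (Crash on save): blocked_by=1 -> Broken link
  - ticket 5 (Bad redirect): blocked_by=1 -> Broken link
  - ticket 6 (Race condition): blocked_by=1 -> Broken link
  - ticket 7 (Export error): blocked_by=NULL -> NULL
  - ticket 8 (Null pointer): blocked_by=7 -> Export error

SQL:
SELECT a.title AS item, b.title AS blocked_by
FROM tickets a
LEFT JOIN tickets b ON a.blocked_by = b.id

Result:
item           | blocked_by  
---------------+-------------
Broken link    | NULL        
Wrong total    | Broken link 
Off by one     | NULL        
Crash on save  | Broken link 
Bad redirect   | Broken link 
Race condition | Broken link 
Export error   | NULL        
Null pointer   | Export error


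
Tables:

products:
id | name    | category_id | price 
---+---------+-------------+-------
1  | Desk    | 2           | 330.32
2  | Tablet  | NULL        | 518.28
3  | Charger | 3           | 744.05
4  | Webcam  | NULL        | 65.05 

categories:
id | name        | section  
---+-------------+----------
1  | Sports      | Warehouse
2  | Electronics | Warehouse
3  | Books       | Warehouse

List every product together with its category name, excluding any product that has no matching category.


INNER JOIN keeps only products rows whose category_id matches an id in categories. Walk through each product:
  - product 1 (Desk): category_id=2 -> matches Electronics
  - product 2 (Tablet): category_id=NULL, no match -> dropped
  - product 3 (Charger): category_id=3 -> matches Books
  - product 4 (Webcam): category_id=NULL, no match -> dropped
So 2 of 4 rows are dropped.

SQL:
SELECT a.name, b.name AS category
FROM products a
INNER JOIN categories b ON a.category_id = b.id

Result:
name    | category   
--------+------------
Desk    | Electronics
Charger | Books      


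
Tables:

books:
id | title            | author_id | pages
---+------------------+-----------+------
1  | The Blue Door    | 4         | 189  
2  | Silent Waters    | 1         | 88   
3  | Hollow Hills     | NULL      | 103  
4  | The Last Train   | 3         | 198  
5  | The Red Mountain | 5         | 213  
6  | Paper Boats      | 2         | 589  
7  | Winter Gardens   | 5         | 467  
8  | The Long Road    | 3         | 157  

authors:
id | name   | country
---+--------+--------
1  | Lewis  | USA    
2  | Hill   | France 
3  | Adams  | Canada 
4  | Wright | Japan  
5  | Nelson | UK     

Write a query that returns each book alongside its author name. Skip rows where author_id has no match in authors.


INNER JOIN keeps only books rows whose author_id matches an id in authors. Walk through each book:
  - book 1 (The Blue Door): author_id=4 -> matches Wright
  - book 2 (Silent Waters): author_id=1 -> matches Lewis
  - book 3 (Hollow Hills): author_id=NULL, no match -> dropped
  - book 4 (The Last Train): author_id=3 -> matches Adams
  - book 5 (The Red Mountain): author_id=5 -> matches Nelson
  - book 6 (Paper Boats): author_id=2 -> matches Hill
  - book 7 (Winter Gardens): author_id=5 -> matches Nelson
  - book 8 (The Long Road): author_id=3 -> matches Adams
So 1 of 8 rows is dropped.

SQL:
SELECT a.title, b.name AS author
FROM books a
INNER JOIN authors b ON a.author_id = b.id

Result:
title            | author
-----------------+-------
The Blue Door    | Wright
Silent Waters    | Lewis 
The Last Train   | Adams 
The Red Mountain | Nelson
Paper Boats      | Hill  
Winter Gardens   | Nelson
The Long Road    | Adams 


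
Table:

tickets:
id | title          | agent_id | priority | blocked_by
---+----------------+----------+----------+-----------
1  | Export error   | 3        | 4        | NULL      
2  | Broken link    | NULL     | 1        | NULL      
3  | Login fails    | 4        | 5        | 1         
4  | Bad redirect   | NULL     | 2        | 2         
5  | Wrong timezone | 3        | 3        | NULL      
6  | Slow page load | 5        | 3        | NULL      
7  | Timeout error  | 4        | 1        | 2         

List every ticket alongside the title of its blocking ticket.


This is a self-join: tickets is joined to a second copy of itself, matching each row's blocked_by to another row's id. Use LEFT JOIN so rows with blocked_by=NULL are kept.
  - ticket 1 (Export error): blocked_by=NULL -> NULL
  - ticket 2 (Broken link): blocked_by=NULL -> NULL
  - ticket 3 (Login fails): blocked_by=1 -> Export error
  - ticket 4 (Bad redirect): blocked_by=2 -> Broken link
  - ticket 5 (Wrong timezone): blocked_by=NULL -> NULL
  - ticket 6 (Slow page load): blocked_by=NULL -> NULL
  - ticket 7 (Timeout error): blocked_by=2 -> Broken link

SQL:
SELECT a.title AS item, b.title AS blocked_by
FROM tickets a
LEFT JOIN tickets b ON a.blocked_by = b.id

Result:
item           | blocked_by  
---------------+-------------
Export error   | NULL        
Broken link    | NULL        
Login fails    | Export error
Bad redirect   | Broken link 
Wrong timezone | NULL        
Slow page load | NULL        
Timeout error  | Broken link 


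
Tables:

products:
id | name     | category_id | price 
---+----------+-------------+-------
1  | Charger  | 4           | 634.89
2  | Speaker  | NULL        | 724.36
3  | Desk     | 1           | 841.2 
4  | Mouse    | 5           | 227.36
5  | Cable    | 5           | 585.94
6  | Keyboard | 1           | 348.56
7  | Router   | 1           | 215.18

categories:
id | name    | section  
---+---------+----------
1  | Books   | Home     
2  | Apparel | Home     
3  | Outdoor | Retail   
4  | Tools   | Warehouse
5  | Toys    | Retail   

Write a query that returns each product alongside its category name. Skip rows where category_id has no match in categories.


INNER JOIN keeps only products rows whose category_id matches an id in categories. Walk through each product:
  - product 1 (Charger): category_id=4 -> matches Tools
  - product 2 (Speaker): category_id=NULL, no match -> dropped
  - product 3 (Desk): category_id=1 -> matches Books
  - product 4 (Mouse): category_id=5 -> matches Toys
  - product 5 (Cable): category_id=5 -> matches Toys
  - product 6 (Keyboard): category_id=1 -> matches Books
  - product 7 (Router): category_id=1 -> matches Books
So 1 of 7 rows is dropped.

SQL:
SELECT a.name, b.name AS category
FROM products a
INNER JOIN categories b ON a.category_id = b.id

Result:
name     | category
---------+---------
Charger  | Tools   
Desk     | Books   
Mouse    | Toys    
Cable    | Toys    
Keyboard | Books   
Router   | Books   


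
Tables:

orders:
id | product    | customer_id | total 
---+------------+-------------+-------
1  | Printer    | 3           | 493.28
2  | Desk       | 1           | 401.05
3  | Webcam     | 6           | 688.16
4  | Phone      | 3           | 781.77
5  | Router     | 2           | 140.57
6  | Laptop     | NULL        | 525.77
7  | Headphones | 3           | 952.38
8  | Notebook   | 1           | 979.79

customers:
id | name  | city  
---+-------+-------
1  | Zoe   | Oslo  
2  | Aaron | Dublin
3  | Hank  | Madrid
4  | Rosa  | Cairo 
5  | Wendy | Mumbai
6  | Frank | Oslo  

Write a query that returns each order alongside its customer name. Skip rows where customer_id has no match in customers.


INNER JOIN keeps only orders rows whose customer_id matches an id in customers. Walk through each order:
  - order 1 (Printer): customer_id=3 -> matches Hank
  - order 2 (Desk): customer_id=1 -> matches Zoe
  - order 3 (Webcam): customer_id=6 -> matches Frank
  - order 4 (Phone): customer_id=3 -> matches Hank
  - order 5 (Router): customer_id=2 -> matches Aaron
  - order 6 (Laptop): customer_id=NULL, no match -> dropped
  - order 7 (Headphones): customer_id=3 -> matches Hank
  - order 8 (Notebook): customer_id=1 -> matches Zoe
So 1 of 8 rows is dropped.

SQL:
SELECT a.product, b.name AS customer
FROM orders a
INNER JOIN customers b ON a.customer_id = b.id

Result:
product    | customer
-----------+---------
Printer    | Hank    
Desk       | Zoe     
Webcam     | Frank   
Phone      | Hank    
Router     | Aaron   
Headphones | Hank    
Notebook   | Zoe     


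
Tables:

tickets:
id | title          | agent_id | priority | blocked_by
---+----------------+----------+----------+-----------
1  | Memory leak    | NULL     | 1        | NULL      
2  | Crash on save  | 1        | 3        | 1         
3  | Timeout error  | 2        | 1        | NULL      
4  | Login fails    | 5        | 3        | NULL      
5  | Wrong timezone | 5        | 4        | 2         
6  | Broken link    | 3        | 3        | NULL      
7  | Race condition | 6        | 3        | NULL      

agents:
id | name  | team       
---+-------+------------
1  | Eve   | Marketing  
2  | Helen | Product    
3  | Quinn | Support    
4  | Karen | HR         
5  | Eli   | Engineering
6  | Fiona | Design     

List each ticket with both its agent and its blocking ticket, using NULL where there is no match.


Two LEFT JOINs from the same base table tickets: one to agents via agent_id, one to tickets itself via blocked_by. Both are LEFT so every ticket is preserved.
Match against agents:
  - ticket 1 (Memory leak): agent_id=NULL, no match -> kept with NULL
  - ticket 2 (Crash on save): agent_id=1 -> matches Eve
  - ticket 3 (Timeout error): agent_id=2 -> matches Helen
  - ticket 4 (Login fails): agent_id=5 -> matches Eli
  - ticket 5 (Wrong timezone): agent_id=5 -> matches Eli
  - ticket 6 (Broken link): agent_id=3 -> matches Quinn
  - ticket 7 (Race condition): agent_id=6 -> matches Fiona
Match against tickets (self):
  - ticket 1 (Memory leak): blocked_by=NULL -> NULL
  - ticket 2 (Crash on save): blocked_by=1 -> Memory leak
  - ticket 3 (Timeout error): blocked_by=NULL -> NULL
  - ticket 4 (Login fails): blocked_by=NULL -> NULL
  - ticket 5 (Wrong timezone): blocked_by=2 -> Crash on save
  - ticket 6 (Broken link): blocked_by=NULL -> NULL
  - ticket 7 (Race condition): blocked_by=NULL -> NULL

SQL:
SELECT a.title, b.name AS agent, c.title AS blocked_by
FROM tickets a
LEFT JOIN agents b ON a.agent_id = b.id
LEFT JOIN tickets c ON a.blocked_by = c.id

Result:
title          | agent | blocked_by   
---------------+-------+--------------
Memory leak    | NULL  | NULL         
Crash on save  | Eve   | Memory leak  
Timeout error  | Helen | NULL         
Login fails    | Eli   | NULL         
Wrong timezone | Eli   | Crash on save
Broken link    | Quinn | NULL         
Race condition | Fiona | NULL         


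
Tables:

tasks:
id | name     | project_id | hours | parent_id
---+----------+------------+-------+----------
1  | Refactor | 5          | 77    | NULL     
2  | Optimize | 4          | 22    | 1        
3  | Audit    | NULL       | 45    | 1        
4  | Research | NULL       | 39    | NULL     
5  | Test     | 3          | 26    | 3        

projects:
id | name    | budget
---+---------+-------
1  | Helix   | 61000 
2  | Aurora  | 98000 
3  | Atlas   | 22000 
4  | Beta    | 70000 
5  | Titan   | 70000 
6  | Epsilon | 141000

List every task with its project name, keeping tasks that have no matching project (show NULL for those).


LEFT JOIN keeps every row from tasks (the left table); where project_id has no match in projects, the project columns become NULL. Walk through each task:
  - task 1 (Refactor): project_id=5 -> matches Titan
  - task 2 (Optimize): project_id=4 -> matches Beta
  - task 3 (Audit): project_id=NULL, no match -> kept with NULL
  - task 4 (Research): project_id=NULL, no match -> kept with NULL
  - task 5 (Test): project_id=3 -> matches Atlas
All 5 rows appear; 2 have NULL project.

SQL:
SELECT a.name, b.name AS project
FROM tasks a
LEFT JOIN projects b ON a.project_id = b.id

Result:
name     | project
---------+--------
Refactor | Titan  
Optimize | Beta   
Audit    | NULL   
Research | NULL   
Test     | Atlas  


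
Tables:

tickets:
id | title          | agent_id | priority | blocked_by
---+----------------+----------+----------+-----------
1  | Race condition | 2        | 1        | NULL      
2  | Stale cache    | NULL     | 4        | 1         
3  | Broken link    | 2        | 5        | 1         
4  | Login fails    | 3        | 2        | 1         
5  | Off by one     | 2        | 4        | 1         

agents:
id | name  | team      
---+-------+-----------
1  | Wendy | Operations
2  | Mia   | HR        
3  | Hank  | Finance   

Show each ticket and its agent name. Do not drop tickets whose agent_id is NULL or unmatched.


LEFT JOIN keeps every row from tickets (the left table); where agent_id has no match in agents, the agent columns become NULL. Walk through each ticket:
  - ticket 1 (Race condition): agent_id=2 -> matches Mia
  - ticket 2 (Stale cache): agent_id=NULL, no match -> kept with NULL
  - ticket 3 (Broken link): agent_id=2 -> matches Mia
  - ticket 4 (Login fails): agent_id=3 -> matches Hank
  - ticket 5 (Off by one): agent_id=2 -> matches Mia
All 5 rows appear; 1 has NULL agent.

SQL:
SELECT a.title, b.name AS agent
FROM tickets a
LEFT JOIN agents b ON a.agent_id = b.id

Result:
title          | agent
---------------+------
Race condition | Mia  
Stale cache    | NULL 
Broken link    | Mia  
Login fails    | Hank 
Off by one     | Mia  


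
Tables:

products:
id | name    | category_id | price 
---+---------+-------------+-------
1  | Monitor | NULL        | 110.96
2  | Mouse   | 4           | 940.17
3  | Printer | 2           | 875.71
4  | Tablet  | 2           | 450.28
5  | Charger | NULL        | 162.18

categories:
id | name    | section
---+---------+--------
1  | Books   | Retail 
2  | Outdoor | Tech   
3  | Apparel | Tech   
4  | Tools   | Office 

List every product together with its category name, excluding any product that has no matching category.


INNER JOIN keeps only products rows whose category_id matches an id in categories. Walk through each product:
  - product 1 (Monitor): category_id=NULL, no match -> dropped
  - product 2 (Mouse): category_id=4 -> matches Tools
  - product 3 (Printer): category_id=2 -> matches Outdoor
  - product 4 (Tablet): category_id=2 -> matches Outdoor
  - product 5 (Charger): category_id=NULL, no match -> dropped
So 2 of 5 rows are dropped.

SQL:
SELECT a.name, b.name AS category
FROM products a
INNER JOIN categories b ON a.category_id = b.id

Result:
name    | category
--------+---------
Mouse   | Tools   
Printer | Outdoor 
Tablet  | Outdoor 


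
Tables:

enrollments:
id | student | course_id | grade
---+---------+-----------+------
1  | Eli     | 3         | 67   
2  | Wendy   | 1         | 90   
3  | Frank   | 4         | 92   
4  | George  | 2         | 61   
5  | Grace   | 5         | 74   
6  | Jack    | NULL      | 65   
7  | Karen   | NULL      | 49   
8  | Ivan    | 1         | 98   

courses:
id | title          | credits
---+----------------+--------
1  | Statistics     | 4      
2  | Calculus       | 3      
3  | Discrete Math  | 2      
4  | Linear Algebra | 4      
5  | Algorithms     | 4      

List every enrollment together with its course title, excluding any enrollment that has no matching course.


INNER JOIN keeps only enrollments rows whose course_id matches an id in courses. Walk through each enrollment:
  - enrollment 1 (Eli): course_id=3 -> matches Discrete Math
  - enrollment 2 (Wendy): course_id=1 -> matches Statistics
  - enrollment 3 (Frank): course_id=4 -> matches Linear Algebra
  - enrollment 4 (George): course_id=2 -> matches Calculus
  - enrollment 5 (Grace): course_id=5 -> matches Algorithms
  - enrollment 6 (Jack): course_id=NULL, no match -> dropped
  - enrollment 7 (Karen): course_id=NULL, no match -> dropped
  - enrollment 8 (Ivan): course_id=1 -> matches Statistics
So 2 of 8 rows are dropped.

SQL:
SELECT a.student, b.title AS course
FROM enrollments a
INNER JOIN courses b ON a.course_id = b.id

Result:
student | course        
--------+---------------
Eli     | Discrete Math 
Wendy   | Statistics    
Frank   | Linear Algebra
George  | Calculus      
Grace   | Algorithms    
Ivan    | Statistics    


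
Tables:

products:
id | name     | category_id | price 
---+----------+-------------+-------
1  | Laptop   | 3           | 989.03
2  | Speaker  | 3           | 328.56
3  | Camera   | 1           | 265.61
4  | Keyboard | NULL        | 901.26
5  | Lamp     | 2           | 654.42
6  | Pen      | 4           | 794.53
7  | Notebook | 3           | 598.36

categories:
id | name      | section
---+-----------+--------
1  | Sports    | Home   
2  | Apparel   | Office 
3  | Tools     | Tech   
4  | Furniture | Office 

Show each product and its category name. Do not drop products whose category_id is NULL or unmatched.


LEFT JOIN keeps every row from products (the left table); where category_id has no match in categories, the category columns become NULL. Walk through each product:
  - product 1 (Laptop): category_id=3 -> matches Tools
  - product 2 (Speaker): category_id=3 -> matches Tools
  - product 3 (Camera): category_id=1 -> matches Sports
  - product 4 (Keyboard): category_id=NULL, no match -> kept with NULL
  - product 5 (Lamp): category_id=2 -> matches Apparel
  - product 6 (Pen): category_id=4 -> matches Furniture
  - product 7 (Notebook): category_id=3 -> matches Tools
All 7 rows appear; 1 has NULL category.

SQL:
SELECT a.name, b.name AS category
FROM products a
LEFT JOIN categories b ON a.category_id = b.id

Result:
name     | category 
---------+----------
Laptop   | Tools    
Speaker  | Tools    
Camera   | Sports   
Keyboard | NULL     
Lamp     | Apparel  
Pen      | Furniture
Notebook | Tools    


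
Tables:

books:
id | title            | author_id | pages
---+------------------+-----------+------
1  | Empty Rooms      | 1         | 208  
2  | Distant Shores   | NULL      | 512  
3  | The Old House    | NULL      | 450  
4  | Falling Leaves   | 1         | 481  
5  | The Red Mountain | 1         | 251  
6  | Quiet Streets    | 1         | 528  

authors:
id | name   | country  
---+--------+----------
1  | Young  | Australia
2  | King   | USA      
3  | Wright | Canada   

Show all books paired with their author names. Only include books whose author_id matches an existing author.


INNER JOIN keeps only books rows whose author_id matches an id in authors. Walk through each book:
  - book 1 (Empty Rooms): author_id=1 -> matches Young
  - book 2 (Distant Shores): author_id=NULL, no match -> dropped
  - book 3 (The Old House): author_id=NULL, no match -> dropped
  - book 4 (Falling Leaves): author_id=1 -> matches Young
  - book 5 (The Red Mountain): author_id=1 -> matches Young
  - book 6 (Quiet Streets): author_id=1 -> matches Young
So 2 of 6 rows are dropped.

SQL:
SELECT a.title, b.name AS author
FROM books a
INNER JOIN authors b ON a.author_id = b.id

Result:
title            | author
-----------------+-------
Empty Rooms      | Young 
Falling Leaves   | Young 
The Red Mountain | Young 
Quiet Streets    | Young 


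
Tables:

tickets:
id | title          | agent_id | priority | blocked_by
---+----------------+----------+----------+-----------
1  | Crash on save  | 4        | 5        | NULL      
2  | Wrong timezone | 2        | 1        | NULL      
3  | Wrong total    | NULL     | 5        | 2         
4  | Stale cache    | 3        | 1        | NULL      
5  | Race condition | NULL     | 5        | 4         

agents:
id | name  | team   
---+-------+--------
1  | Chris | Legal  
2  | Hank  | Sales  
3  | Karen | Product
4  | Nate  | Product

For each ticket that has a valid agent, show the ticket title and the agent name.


INNER JOIN keeps only tickets rows whose agent_id matches an id in agents. Walk through each ticket:
  - ticket 1 (Crash on save): agent_id=4 -> matches Nate
  - ticket 2 (Wrong timezone): agent_id=2 -> matches Hank
  - ticket 3 (Wrong total): agent_id=NULL, no match -> dropped
  - ticket 4 (Stale cache): agent_id=3 -> matches Karen
  - ticket 5 (Race condition): agent_id=NULL, no match -> dropped
So 2 of 5 rows are dropped.

SQL:
SELECT a.title, b.name AS agent
FROM tickets a
INNER JOIN agents b ON a.agent_id = b.id

Result:
title          | agent
---------------+------
Crash on save  | Nate 
Wrong timezone | Hank 
Stale cache    | Karen


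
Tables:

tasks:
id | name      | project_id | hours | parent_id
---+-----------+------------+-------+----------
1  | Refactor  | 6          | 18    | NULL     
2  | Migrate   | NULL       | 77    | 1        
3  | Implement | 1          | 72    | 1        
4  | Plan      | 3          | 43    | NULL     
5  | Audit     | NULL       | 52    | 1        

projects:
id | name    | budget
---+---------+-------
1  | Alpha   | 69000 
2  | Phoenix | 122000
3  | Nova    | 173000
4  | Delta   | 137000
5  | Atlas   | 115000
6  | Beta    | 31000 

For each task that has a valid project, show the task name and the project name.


INNER JOIN keeps only tasks rows whose project_id matches an id in projects. Walk through each task:
  - task 1 (Refactor): project_id=6 -> matches Beta
  - task 2 (Migrate): project_id=NULL, no match -> dropped
  - task 3 (Implement): project_id=1 -> matches Alpha
  - task 4 (Plan): project_id=3 -> matches Nova
  - task 5 (Audit): project_id=NULL, no match -> dropped
So 2 of 5 rows are dropped.

SQL:
SELECT a.name, b.name AS project
FROM tasks a
INNER JOIN projects b ON a.project_id = b.id

Result:
name      | project
----------+--------
Refactor  | Beta   
Implement | Alpha  
Plan      | Nova   


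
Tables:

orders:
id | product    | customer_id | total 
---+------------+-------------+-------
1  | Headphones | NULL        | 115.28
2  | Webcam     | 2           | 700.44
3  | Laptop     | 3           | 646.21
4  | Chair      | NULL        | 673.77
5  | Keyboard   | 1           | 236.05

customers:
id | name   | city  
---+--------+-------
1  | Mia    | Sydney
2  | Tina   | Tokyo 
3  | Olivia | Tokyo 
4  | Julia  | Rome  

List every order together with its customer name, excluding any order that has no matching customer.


INNER JOIN keeps only orders rows whose customer_id matches an id in customers. Walk through each order:
  - order 1 (Headphones): customer_id=NULL, no match -> dropped
  - order 2 (Webcam): customer_id=2 -> matches Tina
  - order 3 (Laptop): customer_id=3 -> matches Olivia
  - order 4 (Chair): customer_id=NULL, no match -> dropped
  - order 5 (Keyboard): customer_id=1 -> matches Mia
So 2 of 5 rows are dropped.

SQL:
SELECT a.product, b.name AS customer
FROM orders a
INNER JOIN customers b ON a.customer_id = b.id

Result:
product  | customer
---------+---------
Webcam   | Tina    
Laptop   | Olivia  
Keyboard | Mia     


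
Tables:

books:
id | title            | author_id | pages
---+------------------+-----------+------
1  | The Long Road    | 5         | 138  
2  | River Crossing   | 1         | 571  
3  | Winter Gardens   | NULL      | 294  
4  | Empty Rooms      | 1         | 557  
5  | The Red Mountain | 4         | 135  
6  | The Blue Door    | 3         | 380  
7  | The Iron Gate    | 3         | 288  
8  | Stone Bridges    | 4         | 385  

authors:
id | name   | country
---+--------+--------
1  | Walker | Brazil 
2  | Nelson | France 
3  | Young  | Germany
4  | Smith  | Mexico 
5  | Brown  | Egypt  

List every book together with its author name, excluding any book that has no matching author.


INNER JOIN keeps only books rows whose author_id matches an id in authors. Walk through each book:
  - book 1 (The Long Road): author_id=5 -> matches Brown
  - book 2 (River Crossing): author_id=1 -> matches Walker
  - book 3 (Winter Gardens): author_id=NULL, no match -> dropped
  - book 4 (Empty Rooms): author_id=1 -> matches Walker
  - book 5 (The Red Mountain): author_id=4 -> matches Smith
  - book 6 (The Blue Door): author_id=3 -> matches Young
  - book 7 (The Iron Gate): author_id=3 -> matches Young
  - book 8 (Stone Bridges): author_id=4 -> matches Smith
So 1 of 8 rows is dropped.

SQL:
SELECT a.title, b.name AS author
FROM books a
INNER JOIN authors b ON a.author_id = b.id

Result:
title            | author
-----------------+-------
The Long Road    | Brown 
River Crossing   | Walker
Empty Rooms      | Walker
The Red Mountain | Smith 
The Blue Door    | Young 
The Iron Gate    | Young 
Stone Bridges    | Smith 
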